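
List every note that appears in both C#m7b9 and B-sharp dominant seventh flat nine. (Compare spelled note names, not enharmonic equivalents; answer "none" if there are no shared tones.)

C#m7b9: C# E G# B D
B-sharp dominant seventh flat nine: B# D## F## A# C#
Common to both → C#.

C#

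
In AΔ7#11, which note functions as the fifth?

AΔ7#11 is built on A; its 5th is a perfect 5th above the root.
A fifth above A uses the letter E, and the perfect 5th above A is E.

E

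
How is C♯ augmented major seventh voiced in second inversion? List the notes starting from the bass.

G-double-sharp – B-sharp – C-sharp – E-sharp

In root position, C♯ augmented major seventh is C-sharp–E-sharp–G-double-sharp–B-sharp.
Second inversion puts the fifth (G-double-sharp) in the bass.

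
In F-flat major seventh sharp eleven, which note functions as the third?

Root of F-flat major seventh sharp eleven = F♭. The 3rd is a major 3rd: F♭ up a major 3rd → A♭.

A♭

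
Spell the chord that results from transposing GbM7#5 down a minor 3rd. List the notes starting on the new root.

Eb  G  B  D

Gb down a minor 3rd → Eb. New chord: Eb augmented major seventh.
Root: Eb
Major 3rd (3rd): G
Augmented 5th (5th): B
Major 7th (7th): D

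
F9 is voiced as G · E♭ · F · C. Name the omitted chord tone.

A

F9 = F, A, C, E♭, G. The voicing lacks the 3rd (major 3rd), A.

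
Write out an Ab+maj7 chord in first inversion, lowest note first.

In root position, Ab+maj7 is Ab–C–E–G.
First inversion puts the third (C) in the bass.

C, E, G, Ab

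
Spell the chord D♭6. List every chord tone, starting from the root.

D♭6: major sixth on D♭.
- root: D♭
- major 3rd: F
- perfect 5th: A♭
- major 6th: B♭

D♭  F  A♭  B♭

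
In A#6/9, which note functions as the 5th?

A#6/9 is built on A#; its 5th is a perfect 5th above the root.
A fifth above A uses the letter E, and the perfect 5th above A# is E#.

E#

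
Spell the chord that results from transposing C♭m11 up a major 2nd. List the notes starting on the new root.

Db, Fb, Ab, Cb, Eb, Gb

Transposed root: Cb → Db (major 2nd up). So we spell Db minor eleventh:
Db — root
Fb — minor 3rd
Ab — perfect 5th
Cb — minor 7th
Eb — major 9th
Gb — perfect 11th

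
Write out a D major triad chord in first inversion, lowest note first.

F-sharp, A, D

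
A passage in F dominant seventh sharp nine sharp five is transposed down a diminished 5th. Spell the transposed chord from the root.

Transposed root: F → B (diminished 5th down). So we spell B dominant seventh sharp nine sharp five:
- root: B
- major 3rd: D#
- augmented 5th: F##
- minor 7th: A
- augmented 9th: C##

B D# F## A C##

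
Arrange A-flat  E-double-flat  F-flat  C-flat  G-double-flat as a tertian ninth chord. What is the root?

Arranged so that each adjacent pair is a third by letter name: F-flat – A-flat – C-flat – E-double-flat – G-double-flat.
The bottom of that stack, F-flat, is the root (this is F-flat dominant seventh flat nine).

F-flat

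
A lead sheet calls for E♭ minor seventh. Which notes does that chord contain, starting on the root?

E♭ minor seventh: minor seventh on Eb.
root → Eb
3rd (minor 3rd) → Gb
5th (perfect 5th) → Bb
7th (minor 7th) → Db

Eb, Gb, Bb, Db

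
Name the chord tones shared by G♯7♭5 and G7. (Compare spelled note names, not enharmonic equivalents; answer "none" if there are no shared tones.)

G♯7♭5 = G#, B#, D, F#.
G7 = G, B, D, F.
Shared: D.

D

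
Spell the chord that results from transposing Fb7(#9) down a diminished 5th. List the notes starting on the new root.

A diminished 5th down from Fb is Bb, so the new chord is Bb dominant seventh sharp nine.
root → Bb
3rd (major 3rd) → D
5th (perfect 5th) → F
7th (minor 7th) → Ab
9th (augmented 9th) → C#

Bb, D, F, Ab, C#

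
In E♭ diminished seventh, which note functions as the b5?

B-double-flat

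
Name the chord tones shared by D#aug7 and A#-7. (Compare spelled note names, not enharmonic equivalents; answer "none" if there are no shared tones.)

C♯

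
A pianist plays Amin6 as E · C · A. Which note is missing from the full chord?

F#

The full Amin6 chord is A, C, E, F#.
Comparing with the voicing, the major 6th (6th) — F# — is absent.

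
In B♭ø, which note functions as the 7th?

Ab

B♭ø is built on Bb; its 7th is a minor 7th above the root.
A seventh above B uses the letter A, and the minor 7th above Bb is Ab.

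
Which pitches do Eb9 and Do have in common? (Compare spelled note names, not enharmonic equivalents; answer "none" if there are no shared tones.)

Eb9 = E♭, G, B♭, D♭, F.
Do = D, F, A♭.
Shared: F.

F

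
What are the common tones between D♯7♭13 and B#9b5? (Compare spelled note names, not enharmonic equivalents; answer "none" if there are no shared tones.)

A♯

D♯7♭13 = D♯, F𝄪, A♯, C♯, B.
B#9b5 = B♯, D𝄪, F♯, A♯, C𝄪.
Shared: A♯.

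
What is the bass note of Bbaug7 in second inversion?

Bbaug7 in root position is Bb–D–F#–Ab.
Second inversion places the fifth in the bass, which is F#.

F#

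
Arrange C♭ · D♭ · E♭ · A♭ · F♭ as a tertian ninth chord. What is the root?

Stacking in thirds gives D♭ – F♭ – A♭ – C♭ – E♭, so D♭ is the root — D♭ minor ninth.

D♭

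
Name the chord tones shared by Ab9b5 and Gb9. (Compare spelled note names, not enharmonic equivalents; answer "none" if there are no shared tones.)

Ab9b5: Ab C Ebb Gb Bb
Gb9: Gb Bb Db Fb Ab
Common to both → Ab, Gb, Bb.

Ab, Gb, Bb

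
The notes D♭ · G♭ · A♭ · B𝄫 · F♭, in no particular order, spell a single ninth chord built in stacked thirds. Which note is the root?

Stacking in thirds gives G♭ – B𝄫 – D♭ – F♭ – A♭, so G♭ is the root — G♭ minor ninth.

G♭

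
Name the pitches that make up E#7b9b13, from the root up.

E#7b9b13: dominant seventh flat nine flat thirteen on E#.
root → E#
3rd (major 3rd) → G##
5th (perfect 5th) → B#
7th (minor 7th) → D#
9th (minor 9th) → F#
13th (minor 13th) → C#

E#, G##, B#, D#, F#, C#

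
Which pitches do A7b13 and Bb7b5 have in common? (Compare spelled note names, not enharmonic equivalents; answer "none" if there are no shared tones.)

none

A7b13 = A, C♯, E, G, F.
Bb7b5 = B♭, D, F♭, A♭.
Shared: none.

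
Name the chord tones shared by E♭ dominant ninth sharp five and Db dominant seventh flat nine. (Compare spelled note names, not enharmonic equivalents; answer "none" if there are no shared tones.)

E♭ dominant ninth sharp five: E-flat G B D-flat F
Db dominant seventh flat nine: D-flat F A-flat C-flat E-double-flat
Common to both → D-flat, F.

D-flat – F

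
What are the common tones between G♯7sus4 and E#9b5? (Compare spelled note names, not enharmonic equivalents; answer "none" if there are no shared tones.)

D#

G♯7sus4 = G#, C#, D#, F#.
E#9b5 = E#, G##, B, D#, F##.
Shared: D#.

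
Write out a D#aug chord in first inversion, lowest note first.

F## A## D#

In root position, D#aug is D#–F##–A##.
First inversion puts the third (F##) in the bass.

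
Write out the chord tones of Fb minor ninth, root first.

F-flat, A-double-flat, C-flat, E-double-flat, G-flat

Root F-flat, quality minor ninth:
F-flat — root
A-double-flat — minor 3rd
C-flat — perfect 5th
E-double-flat — minor 7th
G-flat — major 9th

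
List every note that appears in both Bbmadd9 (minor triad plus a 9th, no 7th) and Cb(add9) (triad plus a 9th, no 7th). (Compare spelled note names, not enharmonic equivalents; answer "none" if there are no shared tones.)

Db

Bbmadd9 = Bb, Db, F, C.
Cb(add9) = Cb, Eb, Gb, Db.
Shared: Db.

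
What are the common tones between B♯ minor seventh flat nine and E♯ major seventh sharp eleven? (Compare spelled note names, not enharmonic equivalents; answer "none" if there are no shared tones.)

B-sharp

B♯ minor seventh flat nine = B-sharp, D-sharp, F-double-sharp, A-sharp, C-sharp.
E♯ major seventh sharp eleven = E-sharp, G-double-sharp, B-sharp, D-double-sharp, A-double-sharp.
Shared: B-sharp.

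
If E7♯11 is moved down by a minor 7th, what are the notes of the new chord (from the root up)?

F♯  A♯  C♯  E  B♯

Transposed root: E → F♯ (minor 7th down). So we spell F♯ dominant seventh sharp eleven:
root → F♯
3rd (major 3rd) → A♯
5th (perfect 5th) → C♯
7th (minor 7th) → E
11th (augmented 11th) → B♯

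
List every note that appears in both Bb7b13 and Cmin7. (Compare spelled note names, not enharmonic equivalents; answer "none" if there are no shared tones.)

Bb7b13: Bb D F Ab Gb
Cmin7: C Eb G Bb
Common to both → Bb.

Bb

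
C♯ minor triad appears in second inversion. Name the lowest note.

G-sharp

C♯ minor triad = C-sharp–E–G-sharp. Second inversion → fifth in the bass = G-sharp.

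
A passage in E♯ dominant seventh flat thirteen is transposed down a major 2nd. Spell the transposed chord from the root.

Transposed root: E# → D# (major 2nd down). So we spell D# dominant seventh flat thirteen:
- root: D#
- major 3rd: F##
- perfect 5th: A#
- minor 7th: C#
- minor 13th: B

D# F## A# C# B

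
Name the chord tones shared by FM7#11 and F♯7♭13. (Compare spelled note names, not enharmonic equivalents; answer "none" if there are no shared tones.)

E

FM7#11 = F, A, C, E, B.
F♯7♭13 = F#, A#, C#, E, D.
Shared: E.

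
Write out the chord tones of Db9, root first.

Db, F, Ab, Cb, Eb

Root Db, quality dominant ninth:
- root: Db
- major 3rd: F
- perfect 5th: Ab
- minor 7th: Cb
- major 9th: Eb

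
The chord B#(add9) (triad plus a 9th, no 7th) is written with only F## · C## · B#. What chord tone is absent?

The full B#(add9) chord is B#, D##, F##, C##.
Comparing with the voicing, the major 3rd (3rd) — D## — is absent.

D##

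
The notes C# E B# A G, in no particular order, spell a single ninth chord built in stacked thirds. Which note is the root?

Arranged so that each adjacent pair is a third by letter name: A – C# – E – G – B#.
The bottom of that stack, A, is the root (this is A dominant seventh sharp nine).

A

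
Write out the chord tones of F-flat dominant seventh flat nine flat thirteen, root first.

F-flat dominant seventh flat nine flat thirteen is a dominant seventh flat nine flat thirteen built on F♭.
root → F♭
3rd (major 3rd) → A♭
5th (perfect 5th) → C♭
7th (minor 7th) → E𝄫
9th (minor 9th) → G𝄫
13th (minor 13th) → D𝄫

F♭ – A♭ – C♭ – E𝄫 – G𝄫 – D𝄫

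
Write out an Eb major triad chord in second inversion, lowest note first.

In root position, Eb major triad is Eb–G–Bb.
Second inversion puts the fifth (Bb) in the bass.

Bb, Eb, G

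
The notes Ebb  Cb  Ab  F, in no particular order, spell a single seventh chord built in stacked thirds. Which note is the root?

F

Stacking in thirds gives F – Ab – Cb – Ebb, so F is the root — F diminished seventh.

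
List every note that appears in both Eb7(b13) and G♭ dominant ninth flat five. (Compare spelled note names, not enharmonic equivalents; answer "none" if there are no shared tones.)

Eb7(b13) = Eb, G, Bb, Db, Cb.
G♭ dominant ninth flat five = Gb, Bb, Dbb, Fb, Ab.
Shared: Bb.

Bb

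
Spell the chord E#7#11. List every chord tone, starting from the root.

E♯, G𝄪, B♯, D♯, A𝄪

E#7#11 is a dominant seventh sharp eleven built on E♯.
root → E♯
3rd (major 3rd) → G𝄪
5th (perfect 5th) → B♯
7th (minor 7th) → D♯
11th (augmented 11th) → A𝄪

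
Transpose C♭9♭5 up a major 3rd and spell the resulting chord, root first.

A major 3rd up from Cb is Eb, so the new chord is Eb dominant ninth flat five.
Root: Eb
Major 3rd (3rd): G
Diminished 5th (5th): Bbb
Minor 7th (7th): Db
Major 9th (9th): F

Eb G Bbb Db F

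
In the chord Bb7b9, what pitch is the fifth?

Root of Bb7b9 = Bb. The 5th is a perfect 5th: Bb up a perfect 5th → F.

F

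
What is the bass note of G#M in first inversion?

G#M = G#–B#–D#. First inversion → third in the bass = B#.

B#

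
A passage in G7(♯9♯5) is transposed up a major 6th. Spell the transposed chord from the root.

E, G#, B#, D, F##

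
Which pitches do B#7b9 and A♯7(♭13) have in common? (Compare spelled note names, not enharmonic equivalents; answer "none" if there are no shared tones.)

A#

B#7b9: B# D## F## A# C#
A♯7(♭13): A# C## E# G# F#
Common to both → A#.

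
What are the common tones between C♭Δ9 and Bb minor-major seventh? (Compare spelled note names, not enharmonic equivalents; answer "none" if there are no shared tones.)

C♭Δ9: Cb Eb Gb Bb Db
Bb minor-major seventh: Bb Db F A
Common to both → Bb, Db.

Bb, Db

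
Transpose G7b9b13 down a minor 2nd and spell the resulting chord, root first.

F#, A#, C#, E, G, D

A minor 2nd down from G is F#, so the new chord is F# dominant seventh flat nine flat thirteen.
- root: F#
- major 3rd: A#
- perfect 5th: C#
- minor 7th: E
- minor 9th: G
- minor 13th: D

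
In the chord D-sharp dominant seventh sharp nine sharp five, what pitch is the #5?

A##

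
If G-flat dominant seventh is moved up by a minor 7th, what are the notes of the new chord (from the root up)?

F-flat A-flat C-flat E-double-flat

Transposed root: G-flat → F-flat (minor 7th up). So we spell F-flat dominant seventh:
root → F-flat
3rd (major 3rd) → A-flat
5th (perfect 5th) → C-flat
7th (minor 7th) → E-double-flat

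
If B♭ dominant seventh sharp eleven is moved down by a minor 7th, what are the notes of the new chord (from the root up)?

C, E, G, Bb, F#

Bb down a minor 7th → C. New chord: C dominant seventh sharp eleven.
Root: C
Major 3rd (3rd): E
Perfect 5th (5th): G
Minor 7th (7th): Bb
Augmented 11th (11th): F#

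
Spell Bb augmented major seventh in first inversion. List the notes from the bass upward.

In root position, Bb augmented major seventh is Bb–D–F#–A.
First inversion puts the third (D) in the bass.

D F# A Bb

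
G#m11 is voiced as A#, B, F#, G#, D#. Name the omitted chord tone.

G#m11 = G#, B, D#, F#, A#, C#. The voicing lacks the 11th (perfect 11th), C#.

C#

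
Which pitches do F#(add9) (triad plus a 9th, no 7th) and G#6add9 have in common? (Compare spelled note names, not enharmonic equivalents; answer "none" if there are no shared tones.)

F#(add9): F# A# C# G#
G#6add9: G# B# D# E# A#
Common to both → A#, G#.

A# G#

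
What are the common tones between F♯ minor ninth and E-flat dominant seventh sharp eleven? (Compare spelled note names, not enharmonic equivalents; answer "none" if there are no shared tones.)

F♯ minor ninth = F-sharp, A, C-sharp, E, G-sharp.
E-flat dominant seventh sharp eleven = E-flat, G, B-flat, D-flat, A.
Shared: A.

A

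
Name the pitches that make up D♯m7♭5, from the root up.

D♯ – F♯ – A – C♯

D♯m7♭5: half-diminished seventh on D♯.
D♯ — root
F♯ — minor 3rd
A — diminished 5th
C♯ — minor 7th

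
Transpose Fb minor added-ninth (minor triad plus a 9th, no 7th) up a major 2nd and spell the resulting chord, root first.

A major 2nd up from F-flat is G-flat, so the new chord is G-flat minor added-ninth.
root → G-flat
3rd (minor 3rd) → B-double-flat
5th (perfect 5th) → D-flat
9th (major 9th) → A-flat

G-flat – B-double-flat – D-flat – A-flat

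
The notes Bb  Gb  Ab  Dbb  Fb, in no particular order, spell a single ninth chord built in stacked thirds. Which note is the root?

Gb

Stacking in thirds gives Gb – Bb – Dbb – Fb – Ab, so Gb is the root — Gb dominant ninth flat five.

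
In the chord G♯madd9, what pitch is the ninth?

A#

Root of G♯madd9 = G#. The 9th is a major 9th: G# up a major 9th → A#.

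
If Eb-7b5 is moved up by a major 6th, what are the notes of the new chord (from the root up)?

C, Eb, Gb, Bb

A major 6th up from Eb is C, so the new chord is C half-diminished seventh.
- root: C
- minor 3rd: Eb
- diminished 5th: Gb
- minor 7th: Bb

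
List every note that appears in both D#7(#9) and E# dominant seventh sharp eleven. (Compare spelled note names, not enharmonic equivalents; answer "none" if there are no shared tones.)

D#7(#9): D♯ F𝄪 A♯ C♯ E𝄪
E# dominant seventh sharp eleven: E♯ G𝄪 B♯ D♯ A𝄪
Common to both → D♯.

D♯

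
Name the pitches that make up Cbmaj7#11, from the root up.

C♭ E♭ G♭ B♭ F

Cbmaj7#11: major seventh sharp eleven on C♭.
root → C♭
3rd (major 3rd) → E♭
5th (perfect 5th) → G♭
7th (major 7th) → B♭
11th (augmented 11th) → F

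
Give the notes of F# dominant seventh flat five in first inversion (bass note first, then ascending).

F# dominant seventh flat five = F-sharp–A-sharp–C–E; first inversion → third (A-sharp) lowest.

A-sharp  C  E  F-sharp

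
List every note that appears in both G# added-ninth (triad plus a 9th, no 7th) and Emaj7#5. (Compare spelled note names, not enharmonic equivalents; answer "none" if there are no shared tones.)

G# added-ninth = G#, B#, D#, A#.
Emaj7#5 = E, G#, B#, D#.
Shared: G#, B#, D#.

G#  B#  D#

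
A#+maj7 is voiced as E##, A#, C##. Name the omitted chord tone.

The full A#+maj7 chord is A#, C##, E##, G##.
Comparing with the voicing, the major 7th (7th) — G## — is absent.

G##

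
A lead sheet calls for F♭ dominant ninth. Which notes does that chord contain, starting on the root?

F-flat, A-flat, C-flat, E-double-flat, G-flat

Root F-flat, quality dominant ninth:
- root: F-flat
- major 3rd: A-flat
- perfect 5th: C-flat
- minor 7th: E-double-flat
- major 9th: G-flat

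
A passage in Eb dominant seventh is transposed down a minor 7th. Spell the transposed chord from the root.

A minor 7th down from Eb is F, so the new chord is F dominant seventh.
- root: F
- major 3rd: A
- perfect 5th: C
- minor 7th: Eb

F  A  C  Eb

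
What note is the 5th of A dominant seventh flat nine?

E

A dominant seventh flat nine is built on A; its 5th is a perfect 5th above the root.
A fifth above A uses the letter E, and the perfect 5th above A is E.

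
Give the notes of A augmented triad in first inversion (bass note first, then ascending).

C# – E# – A

A augmented triad = A–C#–E#; first inversion → third (C#) lowest.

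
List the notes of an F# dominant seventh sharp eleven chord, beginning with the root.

F♯ – A♯ – C♯ – E – B♯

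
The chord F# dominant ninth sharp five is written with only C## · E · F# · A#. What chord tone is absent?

G#

F# dominant ninth sharp five = F#, A#, C##, E, G#. The voicing lacks the 9th (major 9th), G#.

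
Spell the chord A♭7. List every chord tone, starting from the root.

Ab, C, Eb, Gb

Root Ab, quality dominant seventh:
- root: Ab
- major 3rd: C
- perfect 5th: Eb
- minor 7th: Gb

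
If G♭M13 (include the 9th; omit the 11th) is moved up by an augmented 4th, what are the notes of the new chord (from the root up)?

C, E, G, B, D, A

Transposed root: G♭ → C (augmented 4th up). So we spell C major thirteenth:
C — root
E — major 3rd
G — perfect 5th
B — major 7th
D — major 9th
A — major 13th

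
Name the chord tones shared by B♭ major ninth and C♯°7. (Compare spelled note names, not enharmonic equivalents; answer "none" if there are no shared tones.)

Bb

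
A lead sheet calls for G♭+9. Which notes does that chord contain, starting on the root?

Root Gb, quality dominant ninth sharp five:
- root: Gb
- major 3rd: Bb
- augmented 5th: D
- minor 7th: Fb
- major 9th: Ab

Gb  Bb  D  Fb  Ab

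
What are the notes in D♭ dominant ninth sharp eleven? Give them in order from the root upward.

D-flat F A-flat C-flat E-flat G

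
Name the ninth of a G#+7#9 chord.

Root of G#+7#9 = G#. The 9th is an augmented 9th: G# up an augmented 9th → A##.

A##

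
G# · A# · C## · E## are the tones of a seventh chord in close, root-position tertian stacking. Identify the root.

Arranged so that each adjacent pair is a third by letter name: A# – C## – E## – G#.
The bottom of that stack, A#, is the root (this is A# augmented seventh).

A#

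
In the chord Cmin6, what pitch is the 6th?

Root of Cmin6 = C. The 6th is a major 6th: C up a major 6th → A.

A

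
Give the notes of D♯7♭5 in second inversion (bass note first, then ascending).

D♯7♭5 = D♯–F𝄪–A–C♯; second inversion → fifth (A) lowest.

A, C♯, D♯, F𝄪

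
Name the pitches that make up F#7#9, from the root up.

F♯ – A♯ – C♯ – E – G𝄪

F#7#9 is a dominant seventh sharp nine built on F♯.
Root: F♯
Major 3rd (3rd): A♯
Perfect 5th (5th): C♯
Minor 7th (7th): E
Augmented 9th (9th): G𝄪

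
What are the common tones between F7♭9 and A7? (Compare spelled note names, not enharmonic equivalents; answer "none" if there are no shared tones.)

A

F7♭9 = F, A, C, Eb, Gb.
A7 = A, C#, E, G.
Shared: A.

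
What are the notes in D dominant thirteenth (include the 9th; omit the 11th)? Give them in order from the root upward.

D, F#, A, C, E, B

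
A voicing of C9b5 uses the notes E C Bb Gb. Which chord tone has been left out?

D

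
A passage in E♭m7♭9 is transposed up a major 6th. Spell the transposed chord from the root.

Eb up a major 6th → C. New chord: C minor seventh flat nine.
C — root
Eb — minor 3rd
G — perfect 5th
Bb — minor 7th
Db — minor 9th

C  Eb  G  Bb  Db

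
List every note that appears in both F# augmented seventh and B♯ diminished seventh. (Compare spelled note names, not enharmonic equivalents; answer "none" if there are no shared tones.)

F# augmented seventh = F-sharp, A-sharp, C-double-sharp, E.
B♯ diminished seventh = B-sharp, D-sharp, F-sharp, A.
Shared: F-sharp.

F-sharp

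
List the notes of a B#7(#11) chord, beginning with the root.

B#, D##, F##, A#, E##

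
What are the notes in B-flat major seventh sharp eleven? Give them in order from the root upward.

B-flat major seventh sharp eleven: major seventh sharp eleven on B-flat.
B-flat — root
D — major 3rd
F — perfect 5th
A — major 7th
E — augmented 11th

B-flat D F A E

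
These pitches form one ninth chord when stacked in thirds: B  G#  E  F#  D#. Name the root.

Stacking in thirds gives E – G# – B – D# – F#, so E is the root — E major ninth.

E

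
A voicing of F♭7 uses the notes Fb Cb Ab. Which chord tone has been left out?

F♭7 = Fb, Ab, Cb, Ebb. The voicing lacks the 7th (minor 7th), Ebb.

Ebb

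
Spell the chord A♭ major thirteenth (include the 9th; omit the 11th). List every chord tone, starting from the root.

A-flat – C – E-flat – G – B-flat – F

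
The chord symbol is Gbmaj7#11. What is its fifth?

Gbmaj7#11 is built on Gb; its 5th is a perfect 5th above the root.
A fifth above G uses the letter D, and the perfect 5th above Gb is Db.

Db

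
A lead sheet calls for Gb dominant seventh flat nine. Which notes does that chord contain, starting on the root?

Root Gb, quality dominant seventh flat nine:
- root: Gb
- major 3rd: Bb
- perfect 5th: Db
- minor 7th: Fb
- minor 9th: Abb

Gb  Bb  Db  Fb  Abb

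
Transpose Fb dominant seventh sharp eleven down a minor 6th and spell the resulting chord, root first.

A minor 6th down from F-flat is A-flat, so the new chord is A-flat dominant seventh sharp eleven.
- root: A-flat
- major 3rd: C
- perfect 5th: E-flat
- minor 7th: G-flat
- augmented 11th: D

A-flat, C, E-flat, G-flat, D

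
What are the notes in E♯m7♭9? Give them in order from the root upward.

Root E#, quality minor seventh flat nine:
Root: E#
Minor 3rd (3rd): G#
Perfect 5th (5th): B#
Minor 7th (7th): D#
Minor 9th (9th): F#

E#, G#, B#, D#, F#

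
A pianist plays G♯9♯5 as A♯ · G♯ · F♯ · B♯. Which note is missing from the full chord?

D𝄪

The full G♯9♯5 chord is G♯, B♯, D𝄪, F♯, A♯.
Comparing with the voicing, the augmented 5th (5th) — D𝄪 — is absent.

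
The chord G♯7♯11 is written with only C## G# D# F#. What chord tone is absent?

The full G♯7♯11 chord is G#, B#, D#, F#, C##.
Comparing with the voicing, the major 3rd (3rd) — B# — is absent.

B#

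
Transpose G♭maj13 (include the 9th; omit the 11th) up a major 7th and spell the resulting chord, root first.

F  A  C  E  G  D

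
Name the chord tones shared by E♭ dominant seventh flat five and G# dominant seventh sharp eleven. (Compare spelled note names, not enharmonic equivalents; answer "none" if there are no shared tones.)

E♭ dominant seventh flat five = E-flat, G, B-double-flat, D-flat.
G# dominant seventh sharp eleven = G-sharp, B-sharp, D-sharp, F-sharp, C-double-sharp.
Shared: none.

none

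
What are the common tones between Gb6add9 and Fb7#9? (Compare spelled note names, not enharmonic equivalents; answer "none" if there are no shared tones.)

Gb6add9: Gb Bb Db Eb Ab
Fb7#9: Fb Ab Cb Ebb G
Common to both → Ab.

Ab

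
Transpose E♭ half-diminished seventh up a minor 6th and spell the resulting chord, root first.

E-flat up a minor 6th → C-flat. New chord: C-flat half-diminished seventh.
C-flat — root
E-double-flat — minor 3rd
G-double-flat — diminished 5th
B-double-flat — minor 7th

C-flat – E-double-flat – G-double-flat – B-double-flat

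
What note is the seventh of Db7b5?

C♭

Root of Db7b5 = D♭. The 7th is a minor 7th: D♭ up a minor 7th → C♭.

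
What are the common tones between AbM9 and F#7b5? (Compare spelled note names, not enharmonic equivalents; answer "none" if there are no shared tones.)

AbM9 = Ab, C, Eb, G, Bb.
F#7b5 = F#, A#, C, E.
Shared: C.

C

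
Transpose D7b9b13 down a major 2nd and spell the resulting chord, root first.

Transposed root: D → C (major 2nd down). So we spell C dominant seventh flat nine flat thirteen:
Root: C
Major 3rd (3rd): E
Perfect 5th (5th): G
Minor 7th (7th): B♭
Minor 9th (9th): D♭
Minor 13th (13th): A♭

C – E – G – B♭ – D♭ – A♭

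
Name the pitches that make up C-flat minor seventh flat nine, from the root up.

Cb, Ebb, Gb, Bbb, Dbb

Root Cb, quality minor seventh flat nine:
Cb — root
Ebb — minor 3rd
Gb — perfect 5th
Bbb — minor 7th
Dbb — minor 9th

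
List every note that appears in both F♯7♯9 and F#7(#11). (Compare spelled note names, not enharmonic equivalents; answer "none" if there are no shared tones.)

F♯7♯9: F# A# C# E G##
F#7(#11): F# A# C# E B#
Common to both → F#, A#, C#, E.

F#, A#, C#, E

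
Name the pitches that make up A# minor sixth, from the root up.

A♯ C♯ E♯ F𝄪

Root A♯, quality minor sixth:
A♯ — root
C♯ — minor 3rd
E♯ — perfect 5th
F𝄪 — major 6th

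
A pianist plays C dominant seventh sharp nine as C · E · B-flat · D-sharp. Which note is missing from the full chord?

G

The full C dominant seventh sharp nine chord is C, E, G, B-flat, D-sharp.
Comparing with the voicing, the perfect 5th (5th) — G — is absent.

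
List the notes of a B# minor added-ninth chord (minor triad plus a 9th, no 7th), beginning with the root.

B#, D#, F##, C##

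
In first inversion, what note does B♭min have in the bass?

Db

B♭min = Bb–Db–F. First inversion → third in the bass = Db.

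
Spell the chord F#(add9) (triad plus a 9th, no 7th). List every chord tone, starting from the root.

F# – A# – C# – G#

F#(add9): added-ninth on F#.
F# — root
A# — major 3rd
C# — perfect 5th
G# — major 9th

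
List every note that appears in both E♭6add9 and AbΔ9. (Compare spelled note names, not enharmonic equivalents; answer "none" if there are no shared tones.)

Eb  G  Bb  C

E♭6add9: Eb G Bb C F
AbΔ9: Ab C Eb G Bb
Common to both → Eb, G, Bb, C.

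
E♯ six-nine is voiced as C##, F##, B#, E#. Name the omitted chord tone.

G##

E♯ six-nine = E#, G##, B#, C##, F##. The voicing lacks the 3rd (major 3rd), G##.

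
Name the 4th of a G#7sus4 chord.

C#

G#7sus4 is built on G#; its 4th is a perfect 4th above the root.
A fourth above G uses the letter C, and the perfect 4th above G# is C#.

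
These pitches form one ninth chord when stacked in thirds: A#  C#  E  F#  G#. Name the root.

F#

Stacking in thirds gives F# – A# – C# – E – G#, so F# is the root — F# dominant ninth.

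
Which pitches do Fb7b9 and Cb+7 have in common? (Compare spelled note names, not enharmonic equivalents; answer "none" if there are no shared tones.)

Fb7b9: F♭ A♭ C♭ E𝄫 G𝄫
Cb+7: C♭ E♭ G B𝄫
Common to both → C♭.

C♭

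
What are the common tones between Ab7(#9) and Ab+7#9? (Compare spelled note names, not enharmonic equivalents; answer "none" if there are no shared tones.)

Ab C Gb B

Ab7(#9): Ab C Eb Gb B
Ab+7#9: Ab C E Gb B
Common to both → Ab, C, Gb, B.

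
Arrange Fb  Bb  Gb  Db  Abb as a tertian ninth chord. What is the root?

Gb

Arranged so that each adjacent pair is a third by letter name: Gb – Bb – Db – Fb – Abb.
The bottom of that stack, Gb, is the root (this is Gb dominant seventh flat nine).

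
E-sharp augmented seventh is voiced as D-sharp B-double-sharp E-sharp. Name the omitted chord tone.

G-double-sharp

The full E-sharp augmented seventh chord is E-sharp, G-double-sharp, B-double-sharp, D-sharp.
Comparing with the voicing, the major 3rd (3rd) — G-double-sharp — is absent.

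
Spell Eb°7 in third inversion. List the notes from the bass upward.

Dbb  Eb  Gb  Bbb

In root position, Eb°7 is Eb–Gb–Bbb–Dbb.
Third inversion puts the seventh (Dbb) in the bass.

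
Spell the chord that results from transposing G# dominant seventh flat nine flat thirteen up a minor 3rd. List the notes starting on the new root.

B, D#, F#, A, C, G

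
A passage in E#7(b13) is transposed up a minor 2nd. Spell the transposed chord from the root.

F# A# C# E D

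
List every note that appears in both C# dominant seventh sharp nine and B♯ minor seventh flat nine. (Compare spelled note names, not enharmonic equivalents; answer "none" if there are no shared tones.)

C# dominant seventh sharp nine: C# E# G# B D##
B♯ minor seventh flat nine: B# D# F## A# C#
Common to both → C#.

C#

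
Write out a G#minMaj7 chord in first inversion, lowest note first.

G#minMaj7 = G#–B–D#–F##; first inversion → third (B) lowest.

B, D#, F##, G#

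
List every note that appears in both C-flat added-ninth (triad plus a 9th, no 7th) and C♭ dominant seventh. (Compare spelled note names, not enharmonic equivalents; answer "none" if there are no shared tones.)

C-flat added-ninth: C-flat E-flat G-flat D-flat
C♭ dominant seventh: C-flat E-flat G-flat B-double-flat
Common to both → C-flat, E-flat, G-flat.

C-flat  E-flat  G-flat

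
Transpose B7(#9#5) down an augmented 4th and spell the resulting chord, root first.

B down an augmented 4th → F. New chord: F dominant seventh sharp nine sharp five.
root → F
3rd (major 3rd) → A
5th (augmented 5th) → C#
7th (minor 7th) → Eb
9th (augmented 9th) → G#

F – A – C# – Eb – G#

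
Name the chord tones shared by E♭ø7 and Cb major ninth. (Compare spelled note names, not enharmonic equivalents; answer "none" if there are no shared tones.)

E♭, G♭, D♭

E♭ø7 = E♭, G♭, B𝄫, D♭.
Cb major ninth = C♭, E♭, G♭, B♭, D♭.
Shared: E♭, G♭, D♭.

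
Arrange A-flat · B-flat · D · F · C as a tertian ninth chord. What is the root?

Arranged so that each adjacent pair is a third by letter name: B-flat – D – F – A-flat – C.
The bottom of that stack, B-flat, is the root (this is B-flat dominant ninth).

B-flat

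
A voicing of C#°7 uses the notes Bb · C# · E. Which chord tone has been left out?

The full C#°7 chord is C#, E, G, Bb.
Comparing with the voicing, the diminished 5th (5th) — G — is absent.

G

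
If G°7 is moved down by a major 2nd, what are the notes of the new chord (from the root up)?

G down a major 2nd → F. New chord: F diminished seventh.
- root: F
- minor 3rd: A♭
- diminished 5th: C♭
- diminished 7th: E𝄫

F, A♭, C♭, E𝄫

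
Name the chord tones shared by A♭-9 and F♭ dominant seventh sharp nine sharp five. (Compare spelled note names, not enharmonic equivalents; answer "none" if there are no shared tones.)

A♭-9: Ab Cb Eb Gb Bb
F♭ dominant seventh sharp nine sharp five: Fb Ab C Ebb G
Common to both → Ab.

Ab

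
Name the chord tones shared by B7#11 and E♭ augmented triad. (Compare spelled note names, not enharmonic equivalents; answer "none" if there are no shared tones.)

B7#11: B D# F# A E#
E♭ augmented triad: Eb G B
Common to both → B.

B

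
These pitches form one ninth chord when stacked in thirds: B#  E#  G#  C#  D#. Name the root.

Arranged so that each adjacent pair is a third by letter name: C# – E# – G# – B# – D#.
The bottom of that stack, C#, is the root (this is C# major ninth).

C#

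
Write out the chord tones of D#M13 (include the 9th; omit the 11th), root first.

Root D#, quality major thirteenth:
root → D#
3rd (major 3rd) → F##
5th (perfect 5th) → A#
7th (major 7th) → C##
9th (major 9th) → E#
13th (major 13th) → B#

D#, F##, A#, C##, E#, B#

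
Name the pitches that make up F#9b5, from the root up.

F#9b5 is a dominant ninth flat five built on F#.
root → F#
3rd (major 3rd) → A#
5th (diminished 5th) → C
7th (minor 7th) → E
9th (major 9th) → G#

F#  A#  C  E  G#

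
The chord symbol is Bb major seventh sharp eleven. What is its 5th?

F

Bb major seventh sharp eleven is built on B-flat; its 5th is a perfect 5th above the root.
A fifth above B uses the letter F, and the perfect 5th above B-flat is F.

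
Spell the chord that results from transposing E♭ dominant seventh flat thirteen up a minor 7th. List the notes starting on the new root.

Db – F – Ab – Cb – Bbb

Eb up a minor 7th → Db. New chord: Db dominant seventh flat thirteen.
Root: Db
Major 3rd (3rd): F
Perfect 5th (5th): Ab
Minor 7th (7th): Cb
Minor 13th (13th): Bbb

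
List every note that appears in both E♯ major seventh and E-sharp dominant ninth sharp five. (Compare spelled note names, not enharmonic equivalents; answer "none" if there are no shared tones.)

E#, G##

E♯ major seventh = E#, G##, B#, D##.
E-sharp dominant ninth sharp five = E#, G##, B##, D#, F##.
Shared: E#, G##.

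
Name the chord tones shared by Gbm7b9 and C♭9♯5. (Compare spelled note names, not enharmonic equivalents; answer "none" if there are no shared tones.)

Gbm7b9 = G♭, B𝄫, D♭, F♭, A𝄫.
C♭9♯5 = C♭, E♭, G, B𝄫, D♭.
Shared: B𝄫, D♭.

B𝄫 D♭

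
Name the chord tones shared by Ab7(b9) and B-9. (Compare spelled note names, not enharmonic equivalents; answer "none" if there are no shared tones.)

none

Ab7(b9) = Ab, C, Eb, Gb, Bbb.
B-9 = B, D, F#, A, C#.
Shared: none.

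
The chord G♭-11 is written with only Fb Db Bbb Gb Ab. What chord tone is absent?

Cb

The full G♭-11 chord is Gb, Bbb, Db, Fb, Ab, Cb.
Comparing with the voicing, the perfect 11th (11th) — Cb — is absent.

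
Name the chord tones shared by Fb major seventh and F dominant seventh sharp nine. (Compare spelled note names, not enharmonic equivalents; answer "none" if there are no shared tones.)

E-flat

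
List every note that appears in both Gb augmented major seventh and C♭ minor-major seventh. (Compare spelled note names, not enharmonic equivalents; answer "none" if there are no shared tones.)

G-flat – B-flat

Gb augmented major seventh = G-flat, B-flat, D, F.
C♭ minor-major seventh = C-flat, E-double-flat, G-flat, B-flat.
Shared: G-flat, B-flat.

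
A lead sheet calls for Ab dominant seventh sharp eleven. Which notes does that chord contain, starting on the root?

Ab – C – Eb – Gb – D

Ab dominant seventh sharp eleven: dominant seventh sharp eleven on Ab.
root → Ab
3rd (major 3rd) → C
5th (perfect 5th) → Eb
7th (minor 7th) → Gb
11th (augmented 11th) → D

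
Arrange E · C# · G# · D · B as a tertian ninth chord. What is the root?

Stacking in thirds gives C# – E – G# – B – D, so C# is the root — C# minor seventh flat nine.

C#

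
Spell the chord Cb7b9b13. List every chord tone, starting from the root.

Root Cb, quality dominant seventh flat nine flat thirteen:
- root: Cb
- major 3rd: Eb
- perfect 5th: Gb
- minor 7th: Bbb
- minor 9th: Dbb
- minor 13th: Abb

Cb  Eb  Gb  Bbb  Dbb  Abb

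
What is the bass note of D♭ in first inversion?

D♭ = Db–F–Ab. First inversion → third in the bass = F.

F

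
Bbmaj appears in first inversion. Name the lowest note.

D

Bbmaj in root position is Bb–D–F.
First inversion places the third in the bass, which is D.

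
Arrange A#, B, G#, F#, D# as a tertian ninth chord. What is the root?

Stacking in thirds gives G# – B – D# – F# – A#, so G# is the root — G# minor ninth.

G#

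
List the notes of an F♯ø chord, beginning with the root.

F♯ø: half-diminished seventh on F#.
Root: F#
Minor 3rd (3rd): A
Diminished 5th (5th): C
Minor 7th (7th): E

F#  A  C  E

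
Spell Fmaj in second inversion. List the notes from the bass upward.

In root position, Fmaj is F–A–C.
Second inversion puts the fifth (C) in the bass.

C, F, A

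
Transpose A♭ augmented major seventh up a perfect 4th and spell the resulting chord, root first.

D-flat F A C

A perfect 4th up from A-flat is D-flat, so the new chord is D-flat augmented major seventh.
root → D-flat
3rd (major 3rd) → F
5th (augmented 5th) → A
7th (major 7th) → C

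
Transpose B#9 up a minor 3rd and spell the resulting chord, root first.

D♯ – F𝄪 – A♯ – C♯ – E♯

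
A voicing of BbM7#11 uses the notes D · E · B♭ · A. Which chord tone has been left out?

The full BbM7#11 chord is B♭, D, F, A, E.
Comparing with the voicing, the perfect 5th (5th) — F — is absent.

F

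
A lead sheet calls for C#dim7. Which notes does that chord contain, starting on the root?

C#, E, G, Bb

C#dim7: diminished seventh on C#.
root → C#
3rd (minor 3rd) → E
5th (diminished 5th) → G
7th (diminished 7th) → Bb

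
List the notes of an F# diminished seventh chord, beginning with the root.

F# diminished seventh: diminished seventh on F♯.
F♯ — root
A — minor 3rd
C — diminished 5th
E♭ — diminished 7th

F♯, A, C, E♭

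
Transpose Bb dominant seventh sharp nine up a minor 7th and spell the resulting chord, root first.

Transposed root: B-flat → A-flat (minor 7th up). So we spell A-flat dominant seventh sharp nine:
A-flat — root
C — major 3rd
E-flat — perfect 5th
G-flat — minor 7th
B — augmented 9th

A-flat, C, E-flat, G-flat, B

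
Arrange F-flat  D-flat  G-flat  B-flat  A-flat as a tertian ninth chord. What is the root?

G-flat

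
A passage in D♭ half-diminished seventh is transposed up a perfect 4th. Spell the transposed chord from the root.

G-flat B-double-flat D-double-flat F-flat

A perfect 4th up from D-flat is G-flat, so the new chord is G-flat half-diminished seventh.
- root: G-flat
- minor 3rd: B-double-flat
- diminished 5th: D-double-flat
- minor 7th: F-flat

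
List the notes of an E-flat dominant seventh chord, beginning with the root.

Eb, G, Bb, Db

E-flat dominant seventh: dominant seventh on Eb.
Eb — root
G — major 3rd
Bb — perfect 5th
Db — minor 7th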